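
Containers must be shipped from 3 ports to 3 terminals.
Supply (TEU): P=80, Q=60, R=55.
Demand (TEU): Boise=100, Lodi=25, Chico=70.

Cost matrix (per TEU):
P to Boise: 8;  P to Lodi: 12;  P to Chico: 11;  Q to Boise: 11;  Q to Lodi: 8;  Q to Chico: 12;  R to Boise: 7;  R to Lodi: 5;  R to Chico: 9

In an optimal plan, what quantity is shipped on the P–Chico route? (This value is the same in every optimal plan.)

0

Optimal shipments:
  P to Boise: 80 × 8 = 640
  Q to Chico: 60 × 12 = 720
  R to Boise: 20 × 7 = 140
  R to Lodi: 25 × 5 = 125
  R to Chico: 10 × 9 = 90
Total cost = 1715.
The route P→Chico is not used.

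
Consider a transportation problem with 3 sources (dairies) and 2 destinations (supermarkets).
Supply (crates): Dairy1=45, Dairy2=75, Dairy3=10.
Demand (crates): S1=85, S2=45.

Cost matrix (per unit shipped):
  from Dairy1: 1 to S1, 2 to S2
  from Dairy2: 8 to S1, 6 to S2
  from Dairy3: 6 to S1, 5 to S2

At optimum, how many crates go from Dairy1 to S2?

Solving gives:
  Dairy1 to S1: 45 × 1 = 45
  Dairy2 to S1: 30 × 8 = 240
  Dairy2 to S2: 45 × 6 = 270
  Dairy3 to S1: 10 × 6 = 60
Total cost = 615.
The route Dairy1→S2 is not used.

0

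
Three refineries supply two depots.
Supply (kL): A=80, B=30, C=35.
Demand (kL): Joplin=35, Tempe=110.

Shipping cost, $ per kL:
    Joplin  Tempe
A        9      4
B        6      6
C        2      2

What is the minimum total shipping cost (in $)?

570

Optimal allocation:
  A to Tempe: 80 × $4 = $320
  B to Joplin: 30 × $6 = $180
  C to Joplin: 5 × $2 = $10
  C to Tempe: 30 × $2 = $60
Total = 320 + 180 + 10 + 60 = $570.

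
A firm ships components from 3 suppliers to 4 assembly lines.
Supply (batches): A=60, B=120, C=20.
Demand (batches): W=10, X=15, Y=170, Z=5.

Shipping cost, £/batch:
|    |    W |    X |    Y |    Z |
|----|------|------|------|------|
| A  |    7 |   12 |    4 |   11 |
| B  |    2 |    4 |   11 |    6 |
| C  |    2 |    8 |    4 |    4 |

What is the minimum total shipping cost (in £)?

1420

Optimal allocation:
  A->Y: 60 × £4 = £240
  B->W: 10 × £2 = £20
  B->X: 15 × £4 = £60
  B->Y: 90 × £11 = £990
  B->Z: 5 × £6 = £30
  C->Y: 20 × £4 = £80
Total = 240 + 20 + 60 + 990 + 30 + 80 = £1420.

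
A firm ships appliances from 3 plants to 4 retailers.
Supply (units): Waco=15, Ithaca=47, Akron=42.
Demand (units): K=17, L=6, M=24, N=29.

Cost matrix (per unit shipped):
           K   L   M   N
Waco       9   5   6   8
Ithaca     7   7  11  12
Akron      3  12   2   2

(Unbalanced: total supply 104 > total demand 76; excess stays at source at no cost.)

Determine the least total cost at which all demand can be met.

303

Optimal allocation:
  Waco to L: 4 × 5 = 20
  Waco to M: 11 × 6 = 66
  Ithaca to K: 17 × 7 = 119
  Ithaca to L: 2 × 7 = 14
  Akron to M: 13 × 2 = 26
  Akron to N: 29 × 2 = 58
Total = 20 + 66 + 119 + 14 + 26 + 58 = 303.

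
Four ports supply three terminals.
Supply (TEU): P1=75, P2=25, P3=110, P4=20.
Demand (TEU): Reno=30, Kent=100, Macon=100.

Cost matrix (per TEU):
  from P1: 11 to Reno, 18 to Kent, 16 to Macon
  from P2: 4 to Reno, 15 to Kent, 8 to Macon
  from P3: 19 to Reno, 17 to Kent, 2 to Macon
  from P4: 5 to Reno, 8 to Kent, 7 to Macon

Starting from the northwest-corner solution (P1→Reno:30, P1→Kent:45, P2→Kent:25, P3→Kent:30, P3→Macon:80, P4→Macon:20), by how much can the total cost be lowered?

380

Current plan cost = 30·11 + 45·18 + 25·15 + 30·17 + 80·2 + 20·7 = 2325.
Optimal plan:
  P1–Reno: 5 × 11 = 55
  P1–Kent: 70 × 18 = 1260
  P2–Reno: 25 × 4 = 100
  P3–Kent: 10 × 17 = 170
  P3–Macon: 100 × 2 = 200
  P4–Kent: 20 × 8 = 160
Optimal cost = 1945.
Saving = 2325 − 1945 = 380.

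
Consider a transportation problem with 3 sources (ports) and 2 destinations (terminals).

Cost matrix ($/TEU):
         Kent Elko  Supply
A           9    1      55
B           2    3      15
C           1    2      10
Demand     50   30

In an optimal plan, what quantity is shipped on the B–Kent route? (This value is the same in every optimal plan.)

The minimum-cost plan:
  A→Kent: 25 × $9 = $225
  A→Elko: 30 × $1 = $30
  B→Kent: 15 × $2 = $30
  C→Kent: 10 × $1 = $10
Total cost = $295.
So B→Kent carries 15 TEU.

15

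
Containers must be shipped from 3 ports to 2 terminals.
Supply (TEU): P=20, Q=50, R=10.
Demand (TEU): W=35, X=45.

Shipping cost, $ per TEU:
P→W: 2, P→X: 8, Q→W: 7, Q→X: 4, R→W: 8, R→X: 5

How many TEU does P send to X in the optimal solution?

0

The minimum-cost plan:
  P to W: 20 × $2 = $40
  Q to W: 5 × $7 = $35
  Q to X: 45 × $4 = $180
  R to W: 10 × $8 = $80
Total cost = $335.
The route P→X is not used.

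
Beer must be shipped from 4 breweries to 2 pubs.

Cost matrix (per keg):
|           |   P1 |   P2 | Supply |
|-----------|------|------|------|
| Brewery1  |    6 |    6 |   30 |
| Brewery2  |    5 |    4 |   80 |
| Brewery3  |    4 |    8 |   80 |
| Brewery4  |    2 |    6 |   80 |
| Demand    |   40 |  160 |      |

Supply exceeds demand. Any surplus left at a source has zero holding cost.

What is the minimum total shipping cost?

Optimal allocation:
  Brewery1 to P2: 30 kegs
  Brewery2 to P2: 80 kegs
  Brewery3 to P1: 10 kegs
  Brewery4 to P1: 30 kegs
  Brewery4 to P2: 50 kegs
Total cost = 900.
(Supply check: Brewery1 ships 30; Brewery2 ships 80; Brewery3 ships 10; Brewery4 ships 80.)

900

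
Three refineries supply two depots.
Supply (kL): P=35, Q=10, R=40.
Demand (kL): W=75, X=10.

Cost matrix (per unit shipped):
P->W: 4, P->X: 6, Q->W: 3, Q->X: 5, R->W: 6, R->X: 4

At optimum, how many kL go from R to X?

Optimal shipments:
  P to W: 35 × 4 = 140
  Q to W: 10 × 3 = 30
  R to W: 30 × 6 = 180
  R to X: 10 × 4 = 40
Total cost = 390.
So R→X carries 10 kL.

10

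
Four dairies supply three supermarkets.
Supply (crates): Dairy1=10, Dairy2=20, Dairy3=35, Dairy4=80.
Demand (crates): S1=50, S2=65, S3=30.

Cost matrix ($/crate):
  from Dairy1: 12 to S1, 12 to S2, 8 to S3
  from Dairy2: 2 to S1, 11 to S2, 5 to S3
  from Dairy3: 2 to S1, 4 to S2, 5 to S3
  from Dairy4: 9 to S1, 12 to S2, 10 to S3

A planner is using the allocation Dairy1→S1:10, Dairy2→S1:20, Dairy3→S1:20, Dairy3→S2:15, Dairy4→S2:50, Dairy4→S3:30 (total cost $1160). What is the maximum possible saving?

Current plan cost = 10·12 + 20·2 + 20·2 + 15·4 + 50·12 + 30·10 = $1160.
Optimal plan:
  Dairy1–S3: 10 × $8 = $80
  Dairy2–S1: 20 × $2 = $40
  Dairy3–S2: 35 × $4 = $140
  Dairy4–S1: 30 × $9 = $270
  Dairy4–S2: 30 × $12 = $360
  Dairy4–S3: 20 × $10 = $200
Optimal cost = $1090.
Saving = 1160 − 1090 = $70.

70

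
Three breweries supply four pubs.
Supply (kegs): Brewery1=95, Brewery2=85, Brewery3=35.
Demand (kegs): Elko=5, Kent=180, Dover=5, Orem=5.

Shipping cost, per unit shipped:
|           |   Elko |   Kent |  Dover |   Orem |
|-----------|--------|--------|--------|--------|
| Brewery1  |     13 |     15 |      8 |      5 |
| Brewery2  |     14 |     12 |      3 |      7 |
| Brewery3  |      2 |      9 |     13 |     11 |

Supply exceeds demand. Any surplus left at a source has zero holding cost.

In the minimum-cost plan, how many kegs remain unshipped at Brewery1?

20

Minimum-cost shipments:
  Brewery1→Kent: 70 kegs
  Brewery1→Orem: 5 kegs
  Brewery2→Kent: 80 kegs
  Brewery2→Dover: 5 kegs
  Brewery3→Elko: 5 kegs
  Brewery3→Kent: 30 kegs
Total cost = 2330.
Brewery1 ships 75 of its 95, leaving 20.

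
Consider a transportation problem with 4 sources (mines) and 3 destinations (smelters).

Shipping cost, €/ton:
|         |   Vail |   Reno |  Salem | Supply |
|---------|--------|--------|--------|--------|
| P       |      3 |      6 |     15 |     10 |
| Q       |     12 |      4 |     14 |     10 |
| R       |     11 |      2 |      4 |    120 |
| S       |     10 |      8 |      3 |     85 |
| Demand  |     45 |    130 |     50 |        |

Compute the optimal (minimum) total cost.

810

An optimal shipping plan:
  P–Vail: 10 × €3 = €30
  Q–Reno: 10 × €4 = €40
  R–Reno: 120 × €2 = €240
  S–Vail: 35 × €10 = €350
  S–Salem: 50 × €3 = €150
Total = 30 + 40 + 240 + 350 + 150 = €810.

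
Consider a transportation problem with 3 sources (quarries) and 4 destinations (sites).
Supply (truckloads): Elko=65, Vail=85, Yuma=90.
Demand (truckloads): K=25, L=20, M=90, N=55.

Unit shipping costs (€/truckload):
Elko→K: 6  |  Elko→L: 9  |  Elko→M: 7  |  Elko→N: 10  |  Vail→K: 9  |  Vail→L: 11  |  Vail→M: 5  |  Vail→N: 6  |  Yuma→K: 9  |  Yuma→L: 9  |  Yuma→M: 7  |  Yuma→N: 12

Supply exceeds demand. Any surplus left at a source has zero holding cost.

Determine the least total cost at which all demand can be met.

Optimal allocation:
  Elko–K: 25 × €6 = €150
  Elko–M: 40 × €7 = €280
  Vail–M: 30 × €5 = €150
  Vail–N: 55 × €6 = €330
  Yuma–L: 20 × €9 = €180
  Yuma–M: 20 × €7 = €140
Total = 150 + 280 + 150 + 330 + 180 + 140 = €1230.

1230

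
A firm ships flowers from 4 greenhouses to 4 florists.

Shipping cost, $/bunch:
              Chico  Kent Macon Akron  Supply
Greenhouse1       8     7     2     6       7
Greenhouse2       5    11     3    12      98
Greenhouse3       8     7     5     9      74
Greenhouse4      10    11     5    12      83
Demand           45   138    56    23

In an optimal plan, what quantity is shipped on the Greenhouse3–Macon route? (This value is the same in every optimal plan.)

0

Solving gives:
  Greenhouse1–Akron: 7 bunches
  Greenhouse2–Chico: 45 bunches
  Greenhouse2–Macon: 53 bunches
  Greenhouse3–Kent: 74 bunches
  Greenhouse4–Kent: 64 bunches
  Greenhouse4–Macon: 3 bunches
  Greenhouse4–Akron: 16 bunches
Total cost = $1855.
The route Greenhouse3→Macon is not used.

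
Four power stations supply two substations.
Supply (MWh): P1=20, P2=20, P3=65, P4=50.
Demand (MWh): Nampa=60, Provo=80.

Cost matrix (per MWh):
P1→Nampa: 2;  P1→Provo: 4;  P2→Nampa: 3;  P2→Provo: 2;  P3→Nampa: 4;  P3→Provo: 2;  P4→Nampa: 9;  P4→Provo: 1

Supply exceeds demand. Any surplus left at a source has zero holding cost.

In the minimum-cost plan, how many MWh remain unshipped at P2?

0

An optimal plan:
  P1 to Nampa: 20 × 2 = 40
  P2 to Nampa: 20 × 3 = 60
  P3 to Nampa: 20 × 4 = 80
  P3 to Provo: 30 × 2 = 60
  P4 to Provo: 50 × 1 = 50
Total cost = 290.
P2 ships 20 of its 20, leaving 0.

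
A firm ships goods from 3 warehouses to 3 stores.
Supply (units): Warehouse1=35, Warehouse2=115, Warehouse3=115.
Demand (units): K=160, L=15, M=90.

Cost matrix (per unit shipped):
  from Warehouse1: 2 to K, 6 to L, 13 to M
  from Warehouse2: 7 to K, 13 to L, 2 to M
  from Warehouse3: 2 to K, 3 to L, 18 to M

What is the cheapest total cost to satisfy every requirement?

670

A cheapest plan:
  Warehouse1→K: 35 × 2 = 70
  Warehouse2→K: 25 × 7 = 175
  Warehouse2→M: 90 × 2 = 180
  Warehouse3→K: 100 × 2 = 200
  Warehouse3→L: 15 × 3 = 45
Total = 70 + 175 + 180 + 200 + 45 = 670.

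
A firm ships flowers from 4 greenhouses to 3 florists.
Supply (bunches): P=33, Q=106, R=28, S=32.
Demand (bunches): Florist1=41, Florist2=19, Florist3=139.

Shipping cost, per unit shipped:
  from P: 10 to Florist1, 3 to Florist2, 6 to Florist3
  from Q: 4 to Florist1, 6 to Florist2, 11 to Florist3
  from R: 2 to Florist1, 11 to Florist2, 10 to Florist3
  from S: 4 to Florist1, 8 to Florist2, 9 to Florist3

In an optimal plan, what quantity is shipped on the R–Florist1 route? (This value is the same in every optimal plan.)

28

Solving gives:
  P→Florist3: 33 bunches
  Q→Florist1: 13 bunches
  Q→Florist2: 19 bunches
  Q→Florist3: 74 bunches
  R→Florist1: 28 bunches
  S→Florist3: 32 bunches
Total cost = 1522.
So R→Florist1 carries 28 bunches.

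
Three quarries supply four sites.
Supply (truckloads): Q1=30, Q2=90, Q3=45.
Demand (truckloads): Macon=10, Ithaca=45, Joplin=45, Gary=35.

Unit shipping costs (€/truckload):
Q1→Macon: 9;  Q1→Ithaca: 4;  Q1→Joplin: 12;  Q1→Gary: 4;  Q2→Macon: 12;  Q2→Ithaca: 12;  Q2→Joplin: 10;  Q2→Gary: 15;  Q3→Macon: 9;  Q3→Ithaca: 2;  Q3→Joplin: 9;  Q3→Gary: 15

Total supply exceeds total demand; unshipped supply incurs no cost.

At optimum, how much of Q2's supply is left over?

30

An optimal plan:
  Q1→Gary: 30 truckloads
  Q2→Macon: 10 truckloads
  Q2→Joplin: 45 truckloads
  Q2→Gary: 5 truckloads
  Q3→Ithaca: 45 truckloads
Total cost = €855.
Q2 ships 60 of its 90, leaving 30.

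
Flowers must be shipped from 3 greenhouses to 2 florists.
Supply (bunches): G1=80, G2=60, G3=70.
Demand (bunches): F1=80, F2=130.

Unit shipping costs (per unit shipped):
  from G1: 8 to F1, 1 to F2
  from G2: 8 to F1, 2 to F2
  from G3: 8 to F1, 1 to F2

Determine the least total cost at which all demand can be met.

770

A cheapest plan:
  G1 to F1: 20 bunches
  G1 to F2: 60 bunches
  G2 to F1: 60 bunches
  G3 to F2: 70 bunches
Total cost = 770.
(Supply check: G1 ships 80; G2 ships 60; G3 ships 70.)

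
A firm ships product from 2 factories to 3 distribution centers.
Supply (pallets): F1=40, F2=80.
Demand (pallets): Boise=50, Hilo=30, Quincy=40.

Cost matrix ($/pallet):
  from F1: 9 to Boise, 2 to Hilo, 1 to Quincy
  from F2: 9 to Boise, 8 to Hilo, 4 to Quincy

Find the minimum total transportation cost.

640

One minimum-cost allocation:
  F1 to Hilo: 30 × $2 = $60
  F1 to Quincy: 10 × $1 = $10
  F2 to Boise: 50 × $9 = $450
  F2 to Quincy: 30 × $4 = $120
Total = 60 + 10 + 450 + 120 = $640.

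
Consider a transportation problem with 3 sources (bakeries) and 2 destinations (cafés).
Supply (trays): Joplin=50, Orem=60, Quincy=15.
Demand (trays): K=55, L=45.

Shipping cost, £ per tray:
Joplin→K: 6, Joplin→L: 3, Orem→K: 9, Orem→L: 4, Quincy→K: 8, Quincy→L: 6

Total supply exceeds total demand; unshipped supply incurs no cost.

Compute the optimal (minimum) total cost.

520

One minimum-cost allocation:
  Joplin–K: 50 × £6 = £300
  Orem–L: 45 × £4 = £180
  Quincy–K: 5 × £8 = £40
Total = 300 + 180 + 40 = £520.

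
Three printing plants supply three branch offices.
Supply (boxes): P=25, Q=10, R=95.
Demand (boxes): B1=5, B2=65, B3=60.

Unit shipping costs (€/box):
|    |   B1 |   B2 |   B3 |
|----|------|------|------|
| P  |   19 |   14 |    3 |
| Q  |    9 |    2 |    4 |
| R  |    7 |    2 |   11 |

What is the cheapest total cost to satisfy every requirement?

555

A cheapest plan:
  P–B3: 25 × €3 = €75
  Q–B3: 10 × €4 = €40
  R–B1: 5 × €7 = €35
  R–B2: 65 × €2 = €130
  R–B3: 25 × €11 = €275
Total = 75 + 40 + 35 + 130 + 275 = €555.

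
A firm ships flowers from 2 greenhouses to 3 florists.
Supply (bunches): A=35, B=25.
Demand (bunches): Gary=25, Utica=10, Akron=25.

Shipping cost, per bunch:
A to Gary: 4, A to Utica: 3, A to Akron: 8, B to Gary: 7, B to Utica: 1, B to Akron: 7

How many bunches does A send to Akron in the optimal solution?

10

The minimum-cost plan:
  A->Gary: 25 × 4 = 100
  A->Akron: 10 × 8 = 80
  B->Utica: 10 × 1 = 10
  B->Akron: 15 × 7 = 105
Total cost = 295.
So A→Akron carries 10 bunches.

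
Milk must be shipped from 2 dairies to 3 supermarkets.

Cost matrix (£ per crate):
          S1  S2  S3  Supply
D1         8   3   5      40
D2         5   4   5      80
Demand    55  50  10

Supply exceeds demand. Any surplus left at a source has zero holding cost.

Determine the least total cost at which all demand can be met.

Optimal allocation:
  D1 to S2: 40 × £3 = £120
  D2 to S1: 55 × £5 = £275
  D2 to S2: 10 × £4 = £40
  D2 to S3: 10 × £5 = £50
Total = 120 + 275 + 40 + 50 = £485.
(Supply check: D1 ships 40; D2 ships 75.)

485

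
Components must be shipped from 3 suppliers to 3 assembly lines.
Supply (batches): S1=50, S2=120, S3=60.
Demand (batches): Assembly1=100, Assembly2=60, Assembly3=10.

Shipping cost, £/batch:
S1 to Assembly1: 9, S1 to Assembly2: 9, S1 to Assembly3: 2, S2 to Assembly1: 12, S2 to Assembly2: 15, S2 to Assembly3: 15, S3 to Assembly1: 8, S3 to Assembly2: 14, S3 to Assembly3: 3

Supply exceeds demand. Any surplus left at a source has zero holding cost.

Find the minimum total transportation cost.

One minimum-cost allocation:
  S1 to Assembly2: 50 batches
  S2 to Assembly1: 50 batches
  S2 to Assembly2: 10 batches
  S3 to Assembly1: 50 batches
  S3 to Assembly3: 10 batches
Total cost = £1630.
(Supply check: S1 ships 50; S2 ships 60; S3 ships 60.)

1630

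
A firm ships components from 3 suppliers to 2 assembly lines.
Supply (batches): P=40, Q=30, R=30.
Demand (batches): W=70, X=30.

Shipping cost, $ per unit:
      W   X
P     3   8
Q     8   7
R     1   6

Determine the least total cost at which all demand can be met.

An optimal shipping plan:
  P to W: 40 × $3 = $120
  Q to X: 30 × $7 = $210
  R to W: 30 × $1 = $30
Total = 120 + 210 + 30 = $360.

360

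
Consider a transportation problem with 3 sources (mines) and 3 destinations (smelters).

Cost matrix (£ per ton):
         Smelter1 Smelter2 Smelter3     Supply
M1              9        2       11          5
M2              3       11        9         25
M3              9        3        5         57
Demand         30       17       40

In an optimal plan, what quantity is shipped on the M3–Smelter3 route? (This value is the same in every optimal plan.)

40

Optimal shipments:
  M1 to Smelter2: 5 tons
  M2 to Smelter1: 25 tons
  M3 to Smelter1: 5 tons
  M3 to Smelter2: 12 tons
  M3 to Smelter3: 40 tons
Total cost = £366.
So M3→Smelter3 carries 40 tons.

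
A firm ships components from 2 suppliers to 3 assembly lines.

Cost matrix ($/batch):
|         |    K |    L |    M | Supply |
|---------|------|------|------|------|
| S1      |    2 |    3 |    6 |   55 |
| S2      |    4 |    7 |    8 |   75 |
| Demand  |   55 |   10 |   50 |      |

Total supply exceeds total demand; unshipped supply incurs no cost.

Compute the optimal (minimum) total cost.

560

A cheapest plan:
  S1->K: 45 × $2 = $90
  S1->L: 10 × $3 = $30
  S2->K: 10 × $4 = $40
  S2->M: 50 × $8 = $400
Total = 90 + 30 + 40 + 400 = $560.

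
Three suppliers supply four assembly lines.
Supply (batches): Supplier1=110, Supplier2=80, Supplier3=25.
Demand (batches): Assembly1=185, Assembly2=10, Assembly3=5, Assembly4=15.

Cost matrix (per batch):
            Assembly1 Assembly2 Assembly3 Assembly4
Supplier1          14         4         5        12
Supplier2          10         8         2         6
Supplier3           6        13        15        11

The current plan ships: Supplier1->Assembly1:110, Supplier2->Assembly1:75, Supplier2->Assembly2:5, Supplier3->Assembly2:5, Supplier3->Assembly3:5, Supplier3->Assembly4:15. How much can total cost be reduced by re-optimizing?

Current plan cost = 110·14 + 75·10 + 5·8 + 5·13 + 5·15 + 15·11 = 2635.
Optimal plan:
  Supplier1→Assembly1: 95 × 14 = 1330
  Supplier1→Assembly2: 10 × 4 = 40
  Supplier1→Assembly3: 5 × 5 = 25
  Supplier2→Assembly1: 65 × 10 = 650
  Supplier2→Assembly4: 15 × 6 = 90
  Supplier3→Assembly1: 25 × 6 = 150
Optimal cost = 2285.
Saving = 2635 − 2285 = 350.

350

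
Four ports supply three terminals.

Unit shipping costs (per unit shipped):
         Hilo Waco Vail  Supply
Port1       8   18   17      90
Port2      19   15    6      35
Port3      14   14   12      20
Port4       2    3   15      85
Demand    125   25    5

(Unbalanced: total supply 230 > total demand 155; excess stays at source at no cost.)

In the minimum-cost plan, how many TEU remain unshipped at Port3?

An optimal plan:
  Port1–Hilo: 65 × 8 = 520
  Port2–Vail: 5 × 6 = 30
  Port4–Hilo: 60 × 2 = 120
  Port4–Waco: 25 × 3 = 75
Total cost = 745.
Port3 ships 0 of its 20, leaving 20.

20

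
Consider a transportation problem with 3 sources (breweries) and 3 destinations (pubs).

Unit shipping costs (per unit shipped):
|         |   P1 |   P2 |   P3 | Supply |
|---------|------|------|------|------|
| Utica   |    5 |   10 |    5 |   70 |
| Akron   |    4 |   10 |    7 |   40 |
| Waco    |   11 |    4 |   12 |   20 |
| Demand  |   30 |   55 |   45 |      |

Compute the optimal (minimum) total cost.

775

An optimal shipping plan:
  Utica→P2: 25 × 10 = 250
  Utica→P3: 45 × 5 = 225
  Akron→P1: 30 × 4 = 120
  Akron→P2: 10 × 10 = 100
  Waco→P2: 20 × 4 = 80
Total = 250 + 225 + 120 + 100 + 80 = 775.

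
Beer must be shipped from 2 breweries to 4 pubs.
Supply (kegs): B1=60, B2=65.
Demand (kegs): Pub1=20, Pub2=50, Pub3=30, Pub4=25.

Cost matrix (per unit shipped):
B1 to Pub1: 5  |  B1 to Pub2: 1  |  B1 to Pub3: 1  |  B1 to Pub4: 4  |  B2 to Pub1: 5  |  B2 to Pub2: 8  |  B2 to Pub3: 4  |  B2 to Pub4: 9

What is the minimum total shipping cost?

445

An optimal shipping plan:
  B1→Pub2: 50 kegs
  B1→Pub4: 10 kegs
  B2→Pub1: 20 kegs
  B2→Pub3: 30 kegs
  B2→Pub4: 15 kegs
Total cost = 445.
(Supply check: B1 ships 60; B2 ships 65.)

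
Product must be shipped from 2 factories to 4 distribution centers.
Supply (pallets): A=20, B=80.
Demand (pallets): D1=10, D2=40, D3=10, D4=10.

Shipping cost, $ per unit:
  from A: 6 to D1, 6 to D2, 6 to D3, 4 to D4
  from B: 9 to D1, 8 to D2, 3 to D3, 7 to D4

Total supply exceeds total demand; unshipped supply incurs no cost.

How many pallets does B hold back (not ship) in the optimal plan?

30

Minimum-cost shipments:
  A to D1: 10 × $6 = $60
  A to D4: 10 × $4 = $40
  B to D2: 40 × $8 = $320
  B to D3: 10 × $3 = $30
Total cost = $450.
B ships 50 of its 80, leaving 30.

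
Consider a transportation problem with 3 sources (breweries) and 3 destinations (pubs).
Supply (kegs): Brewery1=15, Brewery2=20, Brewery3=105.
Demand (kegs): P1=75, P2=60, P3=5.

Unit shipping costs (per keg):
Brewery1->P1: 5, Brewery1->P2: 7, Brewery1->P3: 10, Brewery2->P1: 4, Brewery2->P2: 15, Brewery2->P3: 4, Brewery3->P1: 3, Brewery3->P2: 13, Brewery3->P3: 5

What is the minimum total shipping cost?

Optimal allocation:
  Brewery1->P2: 15 kegs
  Brewery2->P1: 15 kegs
  Brewery2->P3: 5 kegs
  Brewery3->P1: 60 kegs
  Brewery3->P2: 45 kegs
Total cost = 950.

950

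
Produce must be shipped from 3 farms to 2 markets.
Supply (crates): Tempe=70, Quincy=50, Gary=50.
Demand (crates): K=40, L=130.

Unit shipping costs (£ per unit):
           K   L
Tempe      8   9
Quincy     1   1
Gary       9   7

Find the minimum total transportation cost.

An optimal shipping plan:
  Tempe->K: 40 × £8 = £320
  Tempe->L: 30 × £9 = £270
  Quincy->L: 50 × £1 = £50
  Gary->L: 50 × £7 = £350
Total = 320 + 270 + 50 + 350 = £990.
(Supply check: Tempe ships 70; Quincy ships 50; Gary ships 50.)

990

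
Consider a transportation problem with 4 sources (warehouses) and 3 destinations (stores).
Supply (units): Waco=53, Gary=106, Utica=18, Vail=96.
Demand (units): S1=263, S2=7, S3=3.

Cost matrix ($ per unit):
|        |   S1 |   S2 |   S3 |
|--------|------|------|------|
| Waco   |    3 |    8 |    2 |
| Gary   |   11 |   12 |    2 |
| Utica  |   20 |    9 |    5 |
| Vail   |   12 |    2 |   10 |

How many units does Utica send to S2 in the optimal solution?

7

The minimum-cost plan:
  Waco to S1: 53 units
  Gary to S1: 106 units
  Utica to S1: 8 units
  Utica to S2: 7 units
  Utica to S3: 3 units
  Vail to S1: 96 units
Total cost = $2715.
So Utica→S2 carries 7 units.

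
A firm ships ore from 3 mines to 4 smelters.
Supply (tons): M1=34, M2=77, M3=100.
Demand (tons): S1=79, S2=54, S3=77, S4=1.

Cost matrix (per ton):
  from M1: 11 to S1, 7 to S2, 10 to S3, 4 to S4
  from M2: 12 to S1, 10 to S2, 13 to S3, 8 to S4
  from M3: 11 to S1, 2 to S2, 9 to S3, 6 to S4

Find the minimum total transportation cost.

One minimum-cost allocation:
  M1 to S1: 2 × 11 = 22
  M1 to S3: 31 × 10 = 310
  M1 to S4: 1 × 4 = 4
  M2 to S1: 77 × 12 = 924
  M3 to S2: 54 × 2 = 108
  M3 to S3: 46 × 9 = 414
Total = 22 + 310 + 4 + 924 + 108 + 414 = 1782.
(Supply check: M1 ships 34; M2 ships 77; M3 ships 100.)

1782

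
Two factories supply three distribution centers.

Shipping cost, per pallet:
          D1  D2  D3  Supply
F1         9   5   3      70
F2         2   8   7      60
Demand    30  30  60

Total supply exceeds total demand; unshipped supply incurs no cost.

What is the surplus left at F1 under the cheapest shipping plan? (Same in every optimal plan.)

0

Minimum-cost shipments:
  F1→D2: 10 × 5 = 50
  F1→D3: 60 × 3 = 180
  F2→D1: 30 × 2 = 60
  F2→D2: 20 × 8 = 160
Total cost = 450.
F1 ships 70 of its 70, leaving 0.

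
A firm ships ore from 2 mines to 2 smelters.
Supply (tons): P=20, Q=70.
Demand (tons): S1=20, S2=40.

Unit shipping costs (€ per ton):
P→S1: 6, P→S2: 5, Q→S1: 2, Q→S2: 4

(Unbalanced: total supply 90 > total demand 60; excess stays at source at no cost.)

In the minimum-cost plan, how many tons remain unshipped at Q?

An optimal plan:
  Q to S1: 20 × €2 = €40
  Q to S2: 40 × €4 = €160
Total cost = €200.
Q ships 60 of its 70, leaving 10.

10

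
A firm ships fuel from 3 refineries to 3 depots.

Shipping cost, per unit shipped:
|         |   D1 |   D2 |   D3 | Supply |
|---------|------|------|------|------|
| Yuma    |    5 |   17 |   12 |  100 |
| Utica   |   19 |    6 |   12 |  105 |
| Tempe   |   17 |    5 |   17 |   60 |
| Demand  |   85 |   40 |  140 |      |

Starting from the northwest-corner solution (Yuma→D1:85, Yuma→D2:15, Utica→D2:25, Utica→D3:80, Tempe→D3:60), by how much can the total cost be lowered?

405

Current plan cost = 85·5 + 15·17 + 25·6 + 80·12 + 60·17 = 2810.
Optimal plan:
  Yuma->D1: 85 × 5 = 425
  Yuma->D3: 15 × 12 = 180
  Utica->D3: 105 × 12 = 1260
  Tempe->D2: 40 × 5 = 200
  Tempe->D3: 20 × 17 = 340
Optimal cost = 2405.
Saving = 2810 − 2405 = 405.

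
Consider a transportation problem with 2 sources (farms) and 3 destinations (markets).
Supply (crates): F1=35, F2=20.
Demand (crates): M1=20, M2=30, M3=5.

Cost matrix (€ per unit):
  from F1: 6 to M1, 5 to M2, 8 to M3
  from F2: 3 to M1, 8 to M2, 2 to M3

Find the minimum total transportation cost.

A cheapest plan:
  F1 to M1: 5 crates
  F1 to M2: 30 crates
  F2 to M1: 15 crates
  F2 to M3: 5 crates
Total cost = €235.
(Supply check: F1 ships 35; F2 ships 20.)

235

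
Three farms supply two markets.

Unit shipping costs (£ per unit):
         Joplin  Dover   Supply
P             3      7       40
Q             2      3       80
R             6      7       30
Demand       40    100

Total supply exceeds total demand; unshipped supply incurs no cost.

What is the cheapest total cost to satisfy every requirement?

500

One minimum-cost allocation:
  P→Joplin: 40 × £3 = £120
  Q→Dover: 80 × £3 = £240
  R→Dover: 20 × £7 = £140
Total = 120 + 240 + 140 = £500.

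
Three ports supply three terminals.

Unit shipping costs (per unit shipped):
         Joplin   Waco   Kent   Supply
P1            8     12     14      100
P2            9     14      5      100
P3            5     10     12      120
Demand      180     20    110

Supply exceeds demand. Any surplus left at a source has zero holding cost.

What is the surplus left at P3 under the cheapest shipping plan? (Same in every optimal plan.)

0

An optimal plan:
  P1->Joplin: 60 TEU
  P1->Waco: 20 TEU
  P1->Kent: 10 TEU
  P2->Kent: 100 TEU
  P3->Joplin: 120 TEU
Total cost = 1960.
P3 ships 120 of its 120, leaving 0.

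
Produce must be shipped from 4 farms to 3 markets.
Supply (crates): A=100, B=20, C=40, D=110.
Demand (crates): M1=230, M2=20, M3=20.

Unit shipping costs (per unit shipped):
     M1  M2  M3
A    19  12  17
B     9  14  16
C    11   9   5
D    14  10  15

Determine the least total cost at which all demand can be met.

3800

Optimal allocation:
  A→M1: 80 × 19 = 1520
  A→M2: 20 × 12 = 240
  B→M1: 20 × 9 = 180
  C→M1: 20 × 11 = 220
  C→M3: 20 × 5 = 100
  D→M1: 110 × 14 = 1540
Total = 1520 + 240 + 180 + 220 + 100 + 1540 = 3800.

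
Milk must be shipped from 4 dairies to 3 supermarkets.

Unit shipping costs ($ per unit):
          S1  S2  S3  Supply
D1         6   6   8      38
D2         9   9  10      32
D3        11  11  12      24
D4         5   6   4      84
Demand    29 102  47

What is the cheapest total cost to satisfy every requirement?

1161

A cheapest plan:
  D1->S2: 38 × $6 = $228
  D2->S2: 32 × $9 = $288
  D3->S2: 24 × $11 = $264
  D4->S1: 29 × $5 = $145
  D4->S2: 8 × $6 = $48
  D4->S3: 47 × $4 = $188
Total = 228 + 288 + 264 + 145 + 48 + 188 = $1161.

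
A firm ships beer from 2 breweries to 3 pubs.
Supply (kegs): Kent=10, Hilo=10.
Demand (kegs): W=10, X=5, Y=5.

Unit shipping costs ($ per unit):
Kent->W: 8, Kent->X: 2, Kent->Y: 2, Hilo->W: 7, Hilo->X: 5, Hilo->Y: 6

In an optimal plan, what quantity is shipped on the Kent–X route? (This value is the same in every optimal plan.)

5

The minimum-cost plan:
  Kent->X: 5 × $2 = $10
  Kent->Y: 5 × $2 = $10
  Hilo->W: 10 × $7 = $70
Total cost = $90.
So Kent→X carries 5 kegs.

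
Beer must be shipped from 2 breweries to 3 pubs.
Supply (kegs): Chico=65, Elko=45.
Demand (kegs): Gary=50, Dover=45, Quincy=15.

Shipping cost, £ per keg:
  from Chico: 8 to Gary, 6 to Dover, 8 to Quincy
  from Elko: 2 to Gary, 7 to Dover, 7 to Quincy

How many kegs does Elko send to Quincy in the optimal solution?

The minimum-cost plan:
  Chico–Gary: 5 × £8 = £40
  Chico–Dover: 45 × £6 = £270
  Chico–Quincy: 15 × £8 = £120
  Elko–Gary: 45 × £2 = £90
Total cost = £520.
The route Elko→Quincy is not used.

0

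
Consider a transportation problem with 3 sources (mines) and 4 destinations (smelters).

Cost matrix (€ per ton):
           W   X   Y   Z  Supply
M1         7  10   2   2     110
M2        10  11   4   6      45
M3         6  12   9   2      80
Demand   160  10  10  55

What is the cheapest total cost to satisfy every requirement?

An optimal shipping plan:
  M1→W: 55 tons
  M1→Z: 55 tons
  M2→W: 25 tons
  M2→X: 10 tons
  M2→Y: 10 tons
  M3→W: 80 tons
Total cost = €1375.

1375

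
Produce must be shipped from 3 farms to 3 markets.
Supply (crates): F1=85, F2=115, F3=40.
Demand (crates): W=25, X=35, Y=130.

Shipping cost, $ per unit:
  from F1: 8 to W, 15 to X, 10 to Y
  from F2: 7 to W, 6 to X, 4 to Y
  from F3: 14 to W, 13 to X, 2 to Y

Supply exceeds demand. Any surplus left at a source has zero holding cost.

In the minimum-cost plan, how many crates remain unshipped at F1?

50

Minimum-cost shipments:
  F1–W: 25 × $8 = $200
  F1–Y: 10 × $10 = $100
  F2–X: 35 × $6 = $210
  F2–Y: 80 × $4 = $320
  F3–Y: 40 × $2 = $80
Total cost = $910.
F1 ships 35 of its 85, leaving 50.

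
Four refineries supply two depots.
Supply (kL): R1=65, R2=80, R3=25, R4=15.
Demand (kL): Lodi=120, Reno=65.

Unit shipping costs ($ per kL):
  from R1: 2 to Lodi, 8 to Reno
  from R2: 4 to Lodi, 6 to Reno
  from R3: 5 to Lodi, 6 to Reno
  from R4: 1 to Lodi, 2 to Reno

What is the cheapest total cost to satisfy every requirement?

680

A cheapest plan:
  R1 to Lodi: 65 × $2 = $130
  R2 to Lodi: 55 × $4 = $220
  R2 to Reno: 25 × $6 = $150
  R3 to Reno: 25 × $6 = $150
  R4 to Reno: 15 × $2 = $30
Total = 130 + 220 + 150 + 150 + 30 = $680.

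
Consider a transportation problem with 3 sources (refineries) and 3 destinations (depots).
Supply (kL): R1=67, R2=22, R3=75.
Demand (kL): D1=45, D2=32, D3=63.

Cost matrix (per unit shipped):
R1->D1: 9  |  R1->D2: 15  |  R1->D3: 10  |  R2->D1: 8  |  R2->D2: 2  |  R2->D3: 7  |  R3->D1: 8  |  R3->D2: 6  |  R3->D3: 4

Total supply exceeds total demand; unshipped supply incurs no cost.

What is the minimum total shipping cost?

759

One minimum-cost allocation:
  R1→D1: 43 × 9 = 387
  R2→D2: 22 × 2 = 44
  R3→D1: 2 × 8 = 16
  R3→D2: 10 × 6 = 60
  R3→D3: 63 × 4 = 252
Total = 387 + 44 + 16 + 60 + 252 = 759.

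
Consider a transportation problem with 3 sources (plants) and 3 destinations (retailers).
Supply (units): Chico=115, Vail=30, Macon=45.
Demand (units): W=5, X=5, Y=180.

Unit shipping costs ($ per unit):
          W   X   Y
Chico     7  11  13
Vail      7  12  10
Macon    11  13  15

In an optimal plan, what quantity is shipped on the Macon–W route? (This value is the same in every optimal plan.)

0

Optimal shipments:
  Chico to W: 5 × $7 = $35
  Chico to Y: 110 × $13 = $1430
  Vail to Y: 30 × $10 = $300
  Macon to X: 5 × $13 = $65
  Macon to Y: 40 × $15 = $600
Total cost = $2430.
The route Macon→W is not used.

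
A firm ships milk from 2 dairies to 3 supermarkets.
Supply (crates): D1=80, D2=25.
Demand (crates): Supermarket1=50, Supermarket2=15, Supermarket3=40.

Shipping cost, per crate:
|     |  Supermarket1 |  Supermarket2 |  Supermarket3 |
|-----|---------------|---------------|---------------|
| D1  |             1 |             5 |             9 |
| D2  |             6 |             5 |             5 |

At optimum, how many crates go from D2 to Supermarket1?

0

Optimal shipments:
  D1–Supermarket1: 50 × 1 = 50
  D1–Supermarket2: 15 × 5 = 75
  D1–Supermarket3: 15 × 9 = 135
  D2–Supermarket3: 25 × 5 = 125
Total cost = 385.
The route D2→Supermarket1 is not used.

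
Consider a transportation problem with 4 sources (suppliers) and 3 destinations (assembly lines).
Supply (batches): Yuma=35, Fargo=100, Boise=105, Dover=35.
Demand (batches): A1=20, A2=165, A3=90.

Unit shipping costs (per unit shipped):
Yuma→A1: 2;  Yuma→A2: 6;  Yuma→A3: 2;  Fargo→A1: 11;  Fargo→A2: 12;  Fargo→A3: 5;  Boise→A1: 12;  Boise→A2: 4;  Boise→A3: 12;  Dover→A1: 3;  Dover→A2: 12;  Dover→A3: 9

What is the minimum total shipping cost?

Optimal allocation:
  Yuma to A2: 35 batches
  Fargo to A2: 10 batches
  Fargo to A3: 90 batches
  Boise to A2: 105 batches
  Dover to A1: 20 batches
  Dover to A2: 15 batches
Total cost = 1440.
(Supply check: Yuma ships 35; Fargo ships 100; Boise ships 105; Dover ships 35.)

1440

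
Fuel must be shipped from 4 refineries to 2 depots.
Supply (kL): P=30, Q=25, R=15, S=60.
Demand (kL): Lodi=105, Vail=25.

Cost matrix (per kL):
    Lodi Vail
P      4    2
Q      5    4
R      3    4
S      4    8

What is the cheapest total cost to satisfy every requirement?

480

An optimal shipping plan:
  P->Lodi: 5 × 4 = 20
  P->Vail: 25 × 2 = 50
  Q->Lodi: 25 × 5 = 125
  R->Lodi: 15 × 3 = 45
  S->Lodi: 60 × 4 = 240
Total = 20 + 50 + 125 + 45 + 240 = 480.
(Supply check: P ships 30; Q ships 25; R ships 15; S ships 60.)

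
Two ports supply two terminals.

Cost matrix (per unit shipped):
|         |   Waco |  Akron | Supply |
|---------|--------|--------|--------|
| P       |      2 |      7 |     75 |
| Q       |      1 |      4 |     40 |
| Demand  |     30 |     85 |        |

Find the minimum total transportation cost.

A cheapest plan:
  P to Waco: 30 × 2 = 60
  P to Akron: 45 × 7 = 315
  Q to Akron: 40 × 4 = 160
Total = 60 + 315 + 160 = 535.
(Supply check: P ships 75; Q ships 40.)

535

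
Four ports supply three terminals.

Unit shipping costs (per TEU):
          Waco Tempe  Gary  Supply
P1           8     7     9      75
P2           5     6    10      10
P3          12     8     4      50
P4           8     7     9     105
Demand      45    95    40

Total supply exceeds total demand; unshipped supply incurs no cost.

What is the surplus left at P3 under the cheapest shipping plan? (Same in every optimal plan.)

10

Minimum-cost shipments:
  P1 to Tempe: 75 × 7 = 525
  P2 to Waco: 10 × 5 = 50
  P3 to Gary: 40 × 4 = 160
  P4 to Waco: 35 × 8 = 280
  P4 to Tempe: 20 × 7 = 140
Total cost = 1155.
P3 ships 40 of its 50, leaving 10.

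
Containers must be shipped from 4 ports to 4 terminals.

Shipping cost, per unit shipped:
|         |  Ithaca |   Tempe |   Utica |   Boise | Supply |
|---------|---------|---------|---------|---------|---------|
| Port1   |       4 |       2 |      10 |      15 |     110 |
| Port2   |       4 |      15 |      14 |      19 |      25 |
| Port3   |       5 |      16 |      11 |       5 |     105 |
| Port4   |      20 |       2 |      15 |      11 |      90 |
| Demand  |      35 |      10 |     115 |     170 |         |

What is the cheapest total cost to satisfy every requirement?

A cheapest plan:
  Port1→Ithaca: 10 × 4 = 40
  Port1→Utica: 100 × 10 = 1000
  Port2→Ithaca: 25 × 4 = 100
  Port3→Boise: 105 × 5 = 525
  Port4→Tempe: 10 × 2 = 20
  Port4→Utica: 15 × 15 = 225
  Port4→Boise: 65 × 11 = 715
Total = 40 + 1000 + 100 + 525 + 20 + 225 + 715 = 2625.
(Supply check: Port1 ships 110; Port2 ships 25; Port3 ships 105; Port4 ships 90.)

2625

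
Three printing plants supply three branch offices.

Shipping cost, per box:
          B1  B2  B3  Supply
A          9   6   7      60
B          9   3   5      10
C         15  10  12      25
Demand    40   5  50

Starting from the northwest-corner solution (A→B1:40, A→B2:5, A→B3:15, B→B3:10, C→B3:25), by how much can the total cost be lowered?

Current plan cost = 40·9 + 5·6 + 15·7 + 10·5 + 25·12 = 845.
Optimal plan:
  A→B1: 40 × 9 = 360
  A→B3: 20 × 7 = 140
  B→B3: 10 × 5 = 50
  C→B2: 5 × 10 = 50
  C→B3: 20 × 12 = 240
Optimal cost = 840.
Saving = 845 − 840 = 5.

5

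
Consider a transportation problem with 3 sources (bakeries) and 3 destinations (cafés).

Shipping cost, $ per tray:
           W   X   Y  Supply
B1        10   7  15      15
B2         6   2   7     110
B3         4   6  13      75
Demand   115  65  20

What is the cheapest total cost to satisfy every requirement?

870

An optimal shipping plan:
  B1–W: 15 × $10 = $150
  B2–W: 25 × $6 = $150
  B2–X: 65 × $2 = $130
  B2–Y: 20 × $7 = $140
  B3–W: 75 × $4 = $300
Total = 150 + 150 + 130 + 140 + 300 = $870.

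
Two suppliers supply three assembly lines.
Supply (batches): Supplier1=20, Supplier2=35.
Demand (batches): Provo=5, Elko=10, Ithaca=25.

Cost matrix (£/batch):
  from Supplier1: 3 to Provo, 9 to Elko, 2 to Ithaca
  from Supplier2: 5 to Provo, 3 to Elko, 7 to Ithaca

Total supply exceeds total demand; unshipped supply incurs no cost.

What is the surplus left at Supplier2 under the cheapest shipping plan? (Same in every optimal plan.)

An optimal plan:
  Supplier1–Ithaca: 20 × £2 = £40
  Supplier2–Provo: 5 × £5 = £25
  Supplier2–Elko: 10 × £3 = £30
  Supplier2–Ithaca: 5 × £7 = £35
Total cost = £130.
Supplier2 ships 20 of its 35, leaving 15.

15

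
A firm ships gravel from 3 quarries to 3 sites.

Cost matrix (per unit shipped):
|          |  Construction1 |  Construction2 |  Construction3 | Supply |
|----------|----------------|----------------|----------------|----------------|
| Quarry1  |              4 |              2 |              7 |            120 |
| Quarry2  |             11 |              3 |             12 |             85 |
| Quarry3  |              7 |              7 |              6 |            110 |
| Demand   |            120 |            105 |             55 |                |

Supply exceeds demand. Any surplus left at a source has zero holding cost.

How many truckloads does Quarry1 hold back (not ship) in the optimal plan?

Minimum-cost shipments:
  Quarry1->Construction1: 100 × 4 = 400
  Quarry1->Construction2: 20 × 2 = 40
  Quarry2->Construction2: 85 × 3 = 255
  Quarry3->Construction1: 20 × 7 = 140
  Quarry3->Construction3: 55 × 6 = 330
Total cost = 1165.
Quarry1 ships 120 of its 120, leaving 0.

0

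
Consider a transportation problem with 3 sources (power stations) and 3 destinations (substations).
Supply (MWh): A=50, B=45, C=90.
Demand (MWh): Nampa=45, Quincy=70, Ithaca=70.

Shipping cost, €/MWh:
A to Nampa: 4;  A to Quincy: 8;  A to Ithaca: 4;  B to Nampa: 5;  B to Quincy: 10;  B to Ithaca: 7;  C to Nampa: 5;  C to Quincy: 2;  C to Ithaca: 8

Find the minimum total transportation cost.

An optimal shipping plan:
  A→Ithaca: 50 MWh
  B→Nampa: 25 MWh
  B→Ithaca: 20 MWh
  C→Nampa: 20 MWh
  C→Quincy: 70 MWh
Total cost = €705.

705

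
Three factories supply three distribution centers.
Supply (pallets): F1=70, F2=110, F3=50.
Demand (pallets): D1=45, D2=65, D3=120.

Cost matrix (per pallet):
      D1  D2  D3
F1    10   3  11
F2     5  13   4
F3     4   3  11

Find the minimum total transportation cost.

925

An optimal shipping plan:
  F1 to D2: 60 × 3 = 180
  F1 to D3: 10 × 11 = 110
  F2 to D3: 110 × 4 = 440
  F3 to D1: 45 × 4 = 180
  F3 to D2: 5 × 3 = 15
Total = 180 + 110 + 440 + 180 + 15 = 925.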